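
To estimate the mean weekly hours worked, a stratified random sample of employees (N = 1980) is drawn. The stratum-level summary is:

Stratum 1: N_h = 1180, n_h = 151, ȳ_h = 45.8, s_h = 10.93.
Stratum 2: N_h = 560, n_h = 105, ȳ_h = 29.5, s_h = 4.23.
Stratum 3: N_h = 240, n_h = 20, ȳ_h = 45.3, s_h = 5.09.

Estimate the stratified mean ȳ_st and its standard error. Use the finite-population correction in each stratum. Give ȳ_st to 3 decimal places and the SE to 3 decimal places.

ȳ_st ≈ 41.129, SE ≈ 0.523

ȳ_st = Σ W_h ȳ_h = (1180·45.8 + 560·29.5 + 240·45.3)/1980 = 41.12929
V̂(ȳ_st) = Σ W_h² (1 − n_h/N_h) s_h²/n_h, with W_h = N_h/N and N = 1980:
  stratum 1: (1180/1980)²·(1 − 151/1180)·10.93²/151 = 0.245036
  stratum 2: (560/1980)²·(1 − 105/560)·4.23²/105 = 0.0110754
  stratum 3: (240/1980)²·(1 − 20/240)·5.09²/20 = 0.0174465
V̂(ȳ_st) = 0.273558
SE(ȳ_st) = √0.273558 = 0.523028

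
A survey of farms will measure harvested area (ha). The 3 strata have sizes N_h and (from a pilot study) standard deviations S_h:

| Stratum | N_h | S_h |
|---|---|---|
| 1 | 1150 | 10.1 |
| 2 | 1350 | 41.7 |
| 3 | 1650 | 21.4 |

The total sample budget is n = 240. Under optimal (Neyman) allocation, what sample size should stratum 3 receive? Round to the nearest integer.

82

Neyman allocation: n_h = n · N_h S_h / Σ N_i S_i, with n = 240.
  stratum 1: N_h·S_h = 1150·10.1 = 11615.00
  stratum 2: N_h·S_h = 1350·41.7 = 56295.00
  stratum 3: N_h·S_h = 1650·21.4 = 35310.00
Σ N_h S_h = 103220.00
n for stratum 3 = 240·35310.00/103220.00 = 82.100 → 82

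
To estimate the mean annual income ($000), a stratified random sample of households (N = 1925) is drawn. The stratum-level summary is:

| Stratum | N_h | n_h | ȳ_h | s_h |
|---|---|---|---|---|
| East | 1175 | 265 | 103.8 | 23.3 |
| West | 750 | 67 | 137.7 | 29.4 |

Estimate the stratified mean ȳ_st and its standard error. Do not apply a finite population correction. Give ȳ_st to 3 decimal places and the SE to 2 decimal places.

ȳ_st ≈ 117.008, SE ≈ 1.65

ȳ_st = Σ W_h ȳ_h = (1175·103.8 + 750·137.7)/1925 = 117.00779
V̂(ȳ_st) = Σ W_h² s_h²/n_h, with W_h = N_h/N and N = 1925:
  stratum East: (1175/1925)²·23.3²/265 = 0.763274
  stratum West: (750/1925)²·29.4²/67 = 1.95831
V̂(ȳ_st) = 2.72158
SE(ȳ_st) = √2.72158 = 1.64972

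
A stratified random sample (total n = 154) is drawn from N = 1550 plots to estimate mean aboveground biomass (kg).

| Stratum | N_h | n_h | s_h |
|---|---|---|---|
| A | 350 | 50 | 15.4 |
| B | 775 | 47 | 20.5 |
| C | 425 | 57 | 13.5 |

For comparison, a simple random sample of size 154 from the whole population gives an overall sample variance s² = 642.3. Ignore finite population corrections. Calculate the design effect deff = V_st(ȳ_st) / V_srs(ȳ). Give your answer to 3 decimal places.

V̂(ȳ_st) = Σ W_h² s_h²/n_h, with W_h = N_h/N and N = 1550:
  stratum A: (350/1550)²·15.4²/50 = 0.241849
  stratum B: (775/1550)²·20.5²/47 = 2.23537
  stratum C: (425/1550)²·13.5²/57 = 0.240385
V_st = 2.71761
V_srs = s²/n = 642.3/154 = 4.17078
deff = V_st / V_srs = 2.71761/4.17078 = 0.6516

deff ≈ 0.652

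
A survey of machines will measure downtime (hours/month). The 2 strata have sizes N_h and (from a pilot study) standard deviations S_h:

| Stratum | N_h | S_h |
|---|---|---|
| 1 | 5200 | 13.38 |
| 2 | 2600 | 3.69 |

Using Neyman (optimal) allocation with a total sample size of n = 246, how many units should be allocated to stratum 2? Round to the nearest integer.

Neyman allocation: n_h = n · N_h S_h / Σ N_i S_i, with n = 246.
  stratum 1: N_h·S_h = 5200·13.38 = 69576.00
  stratum 2: N_h·S_h = 2600·3.69 = 9594.00
Σ N_h S_h = 79170.00
n for stratum 2 = 246·9594.00/79170.00 = 29.811 → 30

30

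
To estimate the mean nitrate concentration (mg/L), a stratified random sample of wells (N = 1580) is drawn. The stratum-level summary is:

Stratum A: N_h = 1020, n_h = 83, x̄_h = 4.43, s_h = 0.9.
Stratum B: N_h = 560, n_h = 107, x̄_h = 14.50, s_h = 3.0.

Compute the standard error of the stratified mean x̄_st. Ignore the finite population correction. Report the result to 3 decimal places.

SE(x̄_st) ≈ 0.121

V̂(x̄_st) = Σ W_h² s_h²/n_h, with W_h = N_h/N and N = 1580:
  stratum A: (1020/1580)²·0.9²/83 = 0.00406718
  stratum B: (560/1580)²·3.0²/107 = 0.0105662
V̂(x̄_st) = 0.0146334
SE(x̄_st) = √0.0146334 = 0.120969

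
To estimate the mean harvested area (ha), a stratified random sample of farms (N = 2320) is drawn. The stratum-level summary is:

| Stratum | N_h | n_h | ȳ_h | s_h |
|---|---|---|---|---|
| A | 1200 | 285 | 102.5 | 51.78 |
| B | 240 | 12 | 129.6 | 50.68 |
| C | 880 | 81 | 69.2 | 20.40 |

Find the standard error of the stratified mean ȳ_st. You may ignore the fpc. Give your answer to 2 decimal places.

SE(ȳ_st) ≈ 2.36

V̂(ȳ_st) = Σ W_h² s_h²/n_h, with W_h = N_h/N and N = 2320:
  stratum A: (1200/2320)²·51.78²/285 = 2.5169
  stratum B: (240/2320)²·50.68²/12 = 2.29054
  stratum C: (880/2320)²·20.40²/81 = 0.739205
V̂(ȳ_st) = 5.54665
SE(ȳ_st) = √5.54665 = 2.35513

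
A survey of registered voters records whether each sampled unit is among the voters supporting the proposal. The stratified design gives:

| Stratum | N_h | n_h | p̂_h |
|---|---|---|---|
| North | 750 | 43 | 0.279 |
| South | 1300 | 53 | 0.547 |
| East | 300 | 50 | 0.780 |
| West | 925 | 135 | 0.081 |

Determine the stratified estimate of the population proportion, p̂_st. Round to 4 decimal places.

p̂_st ≈ 0.3754

N = 3275; stratum weights W_h = N_h/N.
p̂_st = Σ W_h p̂_h = (750·0.279 + 1300·0.547 + 300·0.780 + 925·0.081)/3275 = 0.37535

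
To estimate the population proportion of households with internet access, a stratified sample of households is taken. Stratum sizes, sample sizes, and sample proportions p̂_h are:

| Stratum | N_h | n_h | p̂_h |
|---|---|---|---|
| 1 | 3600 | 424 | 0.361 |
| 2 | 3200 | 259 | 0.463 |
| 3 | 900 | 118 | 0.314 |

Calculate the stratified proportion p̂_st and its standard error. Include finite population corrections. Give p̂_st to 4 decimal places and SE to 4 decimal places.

N = 7700; stratum weights W_h = N_h/N.
p̂_st = Σ W_h p̂_h = (3600·0.361 + 3200·0.463 + 900·0.314)/7700 = 0.39790
V̂(p̂_st) = Σ W_h² (1 − n_h/N_h) p̂_h(1−p̂_h)/(n_h−1):
  stratum 1: (3600/7700)²·(1 − 424/3600)·0.361·0.639/423 = 0.000105165
  stratum 2: (3200/7700)²·(1 − 259/3200)·0.463·0.537/258 = 0.000152967
  stratum 3: (900/7700)²·(1 − 118/900)·0.314·0.686/117 = 2.18542e-05
V̂(p̂_st) = 0.000279986; SE = √V̂ = 0.0167328

p̂_st ≈ 0.3979, SE ≈ 0.0167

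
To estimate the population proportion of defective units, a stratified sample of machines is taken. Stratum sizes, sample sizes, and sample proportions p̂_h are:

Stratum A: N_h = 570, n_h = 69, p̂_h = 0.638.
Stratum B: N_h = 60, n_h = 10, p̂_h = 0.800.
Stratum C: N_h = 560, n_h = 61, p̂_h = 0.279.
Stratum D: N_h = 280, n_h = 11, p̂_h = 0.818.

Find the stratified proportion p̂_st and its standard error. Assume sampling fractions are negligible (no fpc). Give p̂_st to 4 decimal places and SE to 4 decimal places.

p̂_st ≈ 0.5421, SE ≈ 0.0396

N = 1470; stratum weights W_h = N_h/N.
p̂_st = Σ W_h p̂_h = (570·0.638 + 60·0.800 + 560·0.279 + 280·0.818)/1470 = 0.54214
V̂(p̂_st) = Σ W_h² p̂_h(1−p̂_h)/(n_h−1):
  stratum A: (570/1470)²·0.638·0.362/68 = 0.000510664
  stratum B: (60/1470)²·0.800·0.200/9 = 2.96173e-05
  stratum C: (560/1470)²·0.279·0.721/60 = 0.000486552
  stratum D: (280/1470)²·0.818·0.182/10 = 0.00054014
V̂(p̂_st) = 0.00156697; SE = √V̂ = 0.039585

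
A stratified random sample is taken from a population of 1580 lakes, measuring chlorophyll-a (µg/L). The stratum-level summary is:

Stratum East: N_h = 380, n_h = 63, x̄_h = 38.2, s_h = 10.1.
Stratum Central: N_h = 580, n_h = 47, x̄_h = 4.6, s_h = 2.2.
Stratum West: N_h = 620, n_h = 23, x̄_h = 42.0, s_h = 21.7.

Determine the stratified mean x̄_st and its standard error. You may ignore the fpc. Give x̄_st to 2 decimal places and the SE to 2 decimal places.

x̄_st = Σ W_h x̄_h = (380·38.2 + 580·4.6 + 620·42.0)/1580 = 27.35696
V̂(x̄_st) = Σ W_h² s_h²/n_h, with W_h = N_h/N and N = 1580:
  stratum East: (380/1580)²·10.1²/63 = 0.0936602
  stratum Central: (580/1580)²·2.2²/47 = 0.0138768
  stratum West: (620/1580)²·21.7²/23 = 3.15254
V̂(x̄_st) = 3.26008
SE(x̄_st) = √3.26008 = 1.80557

x̄_st ≈ 27.36, SE ≈ 1.81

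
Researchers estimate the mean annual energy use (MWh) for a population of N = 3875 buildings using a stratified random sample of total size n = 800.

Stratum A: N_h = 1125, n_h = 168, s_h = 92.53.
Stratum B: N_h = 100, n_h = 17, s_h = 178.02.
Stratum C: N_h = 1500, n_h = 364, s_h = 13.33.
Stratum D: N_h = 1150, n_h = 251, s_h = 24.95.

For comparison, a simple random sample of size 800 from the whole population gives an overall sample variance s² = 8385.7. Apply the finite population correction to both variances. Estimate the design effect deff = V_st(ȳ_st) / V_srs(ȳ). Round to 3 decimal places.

deff ≈ 0.590

V̂(ȳ_st) = Σ W_h² (1 − n_h/N_h) s_h²/n_h, with W_h = N_h/N and N = 3875:
  stratum A: (1125/3875)²·(1 − 168/1125)·92.53²/168 = 3.65407
  stratum B: (100/3875)²·(1 − 17/100)·178.02²/17 = 1.03044
  stratum C: (1500/3875)²·(1 − 364/1500)·13.33²/364 = 0.0553969
  stratum D: (1150/3875)²·(1 − 251/1150)·24.95²/251 = 0.170758
V_st = 4.91067
V_srs = (1 − 800/3875)·8385.7/800 = 8.31807
deff = V_st / V_srs = 4.91067/8.31807 = 0.5904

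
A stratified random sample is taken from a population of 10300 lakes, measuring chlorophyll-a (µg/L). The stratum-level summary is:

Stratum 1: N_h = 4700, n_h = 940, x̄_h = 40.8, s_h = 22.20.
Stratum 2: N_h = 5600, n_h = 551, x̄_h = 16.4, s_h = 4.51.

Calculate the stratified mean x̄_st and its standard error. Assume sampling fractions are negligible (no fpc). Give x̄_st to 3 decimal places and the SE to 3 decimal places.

x̄_st = Σ W_h x̄_h = (4700·40.8 + 5600·16.4)/10300 = 27.53398
V̂(x̄_st) = Σ W_h² s_h²/n_h, with W_h = N_h/N and N = 10300:
  stratum 1: (4700/10300)²·22.20²/940 = 0.109169
  stratum 2: (5600/10300)²·4.51²/551 = 0.010912
V̂(x̄_st) = 0.120081
SE(x̄_st) = √0.120081 = 0.346527

x̄_st ≈ 27.534, SE ≈ 0.347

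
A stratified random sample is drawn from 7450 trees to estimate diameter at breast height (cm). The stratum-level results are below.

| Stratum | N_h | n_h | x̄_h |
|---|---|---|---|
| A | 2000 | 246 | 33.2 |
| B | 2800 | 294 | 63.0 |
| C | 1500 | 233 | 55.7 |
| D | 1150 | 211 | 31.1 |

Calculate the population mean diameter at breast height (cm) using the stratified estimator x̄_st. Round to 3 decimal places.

N = Σ N_h = 7450. Stratum weights W_h = N_h/N.
x̄_st = (2000·33.2 + 2800·63.0 + 1500·55.7 + 1150·31.1) / 7450 = 48.60604

x̄_st ≈ 48.606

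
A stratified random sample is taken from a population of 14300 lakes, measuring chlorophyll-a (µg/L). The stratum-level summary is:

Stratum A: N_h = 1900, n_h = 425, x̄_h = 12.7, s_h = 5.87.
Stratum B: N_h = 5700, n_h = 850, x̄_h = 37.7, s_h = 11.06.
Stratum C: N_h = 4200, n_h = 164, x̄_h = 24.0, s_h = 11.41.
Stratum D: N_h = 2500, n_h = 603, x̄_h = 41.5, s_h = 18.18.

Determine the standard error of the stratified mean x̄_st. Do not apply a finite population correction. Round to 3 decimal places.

SE(x̄_st) ≈ 0.331

V̂(x̄_st) = Σ W_h² s_h²/n_h, with W_h = N_h/N and N = 14300:
  stratum A: (1900/14300)²·5.87²/425 = 0.00143127
  stratum B: (5700/14300)²·11.06²/850 = 0.0228649
  stratum C: (4200/14300)²·11.41²/164 = 0.0684785
  stratum D: (2500/14300)²·18.18²/603 = 0.0167525
V̂(x̄_st) = 0.109527
SE(x̄_st) = √0.109527 = 0.330949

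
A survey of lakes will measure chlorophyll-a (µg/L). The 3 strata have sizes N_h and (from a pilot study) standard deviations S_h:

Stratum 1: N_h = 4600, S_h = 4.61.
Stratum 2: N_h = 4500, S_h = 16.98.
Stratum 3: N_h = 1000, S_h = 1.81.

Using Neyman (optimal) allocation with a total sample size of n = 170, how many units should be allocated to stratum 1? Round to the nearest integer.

36

Neyman allocation: n_h = n · N_h S_h / Σ N_i S_i, with n = 170.
  stratum 1: N_h·S_h = 4600·4.61 = 21206.00
  stratum 2: N_h·S_h = 4500·16.98 = 76410.00
  stratum 3: N_h·S_h = 1000·1.81 = 1810.00
Σ N_h S_h = 99426.00
n for stratum 1 = 170·21206.00/99426.00 = 36.258 → 36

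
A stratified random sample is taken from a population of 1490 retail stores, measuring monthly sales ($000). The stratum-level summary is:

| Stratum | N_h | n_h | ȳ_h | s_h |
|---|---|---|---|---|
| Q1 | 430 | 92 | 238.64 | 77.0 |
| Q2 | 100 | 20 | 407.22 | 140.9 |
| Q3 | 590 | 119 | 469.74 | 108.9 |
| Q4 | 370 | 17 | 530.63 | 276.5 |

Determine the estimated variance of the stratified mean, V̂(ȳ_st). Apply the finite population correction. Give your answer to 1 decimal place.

V̂(ȳ_st) = Σ W_h² (1 − n_h/N_h) s_h²/n_h, with W_h = N_h/N and N = 1490:
  stratum Q1: (430/1490)²·(1 − 92/430)·77.0²/92 = 4.21897
  stratum Q2: (100/1490)²·(1 − 20/100)·140.9²/20 = 3.57692
  stratum Q3: (590/1490)²·(1 − 119/590)·108.9²/119 = 12.4741
  stratum Q4: (370/1490)²·(1 − 17/370)·276.5²/17 = 264.573
V̂(ȳ_st) = 284.843

V̂(ȳ_st) ≈ 284.8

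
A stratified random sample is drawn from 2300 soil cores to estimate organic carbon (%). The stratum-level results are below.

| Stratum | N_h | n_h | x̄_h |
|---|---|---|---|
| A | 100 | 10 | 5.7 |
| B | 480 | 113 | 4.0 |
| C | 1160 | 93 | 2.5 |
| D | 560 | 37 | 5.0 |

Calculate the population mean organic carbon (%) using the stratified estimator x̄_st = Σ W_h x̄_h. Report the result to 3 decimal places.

N = Σ N_h = 2300. Stratum weights W_h = N_h/N.
x̄_st = (100·5.7 + 480·4.0 + 1160·2.5 + 560·5.0) / 2300 = 3.56087

x̄_st ≈ 3.561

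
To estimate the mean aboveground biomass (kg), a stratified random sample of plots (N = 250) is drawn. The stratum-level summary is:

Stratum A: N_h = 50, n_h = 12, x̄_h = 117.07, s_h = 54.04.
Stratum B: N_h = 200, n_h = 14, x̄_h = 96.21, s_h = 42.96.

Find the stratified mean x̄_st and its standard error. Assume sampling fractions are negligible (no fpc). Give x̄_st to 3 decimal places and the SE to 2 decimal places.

x̄_st ≈ 100.382, SE ≈ 9.70

x̄_st = Σ W_h x̄_h = (50·117.07 + 200·96.21)/250 = 100.38200
V̂(x̄_st) = Σ W_h² s_h²/n_h, with W_h = N_h/N and N = 250:
  stratum A: (50/250)²·54.04²/12 = 9.73441
  stratum B: (200/250)²·42.96²/14 = 84.3685
V̂(x̄_st) = 94.1029
SE(x̄_st) = √94.1029 = 9.70067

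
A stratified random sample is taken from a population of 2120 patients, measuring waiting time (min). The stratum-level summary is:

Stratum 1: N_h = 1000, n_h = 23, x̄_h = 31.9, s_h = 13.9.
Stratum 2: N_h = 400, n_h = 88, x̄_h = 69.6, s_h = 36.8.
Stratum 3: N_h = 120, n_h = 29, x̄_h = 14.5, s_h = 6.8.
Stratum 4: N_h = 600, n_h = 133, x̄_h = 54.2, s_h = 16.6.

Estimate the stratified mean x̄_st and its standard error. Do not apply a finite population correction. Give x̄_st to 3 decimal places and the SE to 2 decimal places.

x̄_st = Σ W_h x̄_h = (1000·31.9 + 400·69.6 + 120·14.5 + 600·54.2)/2120 = 44.33962
V̂(x̄_st) = Σ W_h² s_h²/n_h, with W_h = N_h/N and N = 2120:
  stratum 1: (1000/2120)²·13.9²/23 = 1.86909
  stratum 2: (400/2120)²·36.8²/88 = 0.547849
  stratum 3: (120/2120)²·6.8²/29 = 0.0051087
  stratum 4: (600/2120)²·16.6²/133 = 0.165957
V̂(x̄_st) = 2.588
SE(x̄_st) = √2.588 = 1.60873

x̄_st ≈ 44.340, SE ≈ 1.61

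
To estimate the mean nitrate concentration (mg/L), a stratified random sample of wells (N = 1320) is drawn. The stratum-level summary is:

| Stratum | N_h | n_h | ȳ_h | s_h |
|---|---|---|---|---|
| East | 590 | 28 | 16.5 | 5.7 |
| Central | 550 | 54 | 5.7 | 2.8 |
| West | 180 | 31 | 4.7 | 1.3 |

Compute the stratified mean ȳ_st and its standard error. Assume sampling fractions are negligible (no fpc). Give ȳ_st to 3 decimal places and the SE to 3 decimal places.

ȳ_st = Σ W_h ȳ_h = (590·16.5 + 550·5.7 + 180·4.7)/1320 = 10.39091
V̂(ȳ_st) = Σ W_h² s_h²/n_h, with W_h = N_h/N and N = 1320:
  stratum East: (590/1320)²·5.7²/28 = 0.231818
  stratum Central: (550/1320)²·2.8²/54 = 0.0252058
  stratum West: (180/1320)²·1.3²/31 = 0.00101373
V̂(ȳ_st) = 0.258038
SE(ȳ_st) = √0.258038 = 0.507974

ȳ_st ≈ 10.391, SE ≈ 0.508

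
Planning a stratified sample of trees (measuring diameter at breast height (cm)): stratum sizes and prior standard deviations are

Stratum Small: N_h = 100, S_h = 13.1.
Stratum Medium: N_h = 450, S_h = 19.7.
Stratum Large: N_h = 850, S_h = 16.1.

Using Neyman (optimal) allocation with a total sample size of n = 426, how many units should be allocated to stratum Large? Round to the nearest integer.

Neyman allocation: n_h = n · N_h S_h / Σ N_i S_i, with n = 426.
  stratum Small: N_h·S_h = 100·13.1 = 1310.00
  stratum Medium: N_h·S_h = 450·19.7 = 8865.00
  stratum Large: N_h·S_h = 850·16.1 = 13685.00
Σ N_h S_h = 23860.00
n for stratum Large = 426·13685.00/23860.00 = 244.334 → 244

244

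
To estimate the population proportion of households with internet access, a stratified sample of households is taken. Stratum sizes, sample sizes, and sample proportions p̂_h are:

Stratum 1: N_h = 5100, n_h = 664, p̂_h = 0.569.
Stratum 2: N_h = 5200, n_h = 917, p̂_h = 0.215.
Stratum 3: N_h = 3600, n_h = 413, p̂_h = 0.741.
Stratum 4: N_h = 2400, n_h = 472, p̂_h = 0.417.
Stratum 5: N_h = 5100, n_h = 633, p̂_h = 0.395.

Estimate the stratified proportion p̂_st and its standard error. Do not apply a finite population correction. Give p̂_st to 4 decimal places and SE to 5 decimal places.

N = 21400; stratum weights W_h = N_h/N.
p̂_st = Σ W_h p̂_h = (5100·0.569 + 5200·0.215 + 3600·0.741 + 2400·0.417 + 5100·0.395)/21400 = 0.45340
V̂(p̂_st) = Σ W_h² p̂_h(1−p̂_h)/(n_h−1):
  stratum 1: (5100/21400)²·0.569·0.431/663 = 2.10082e-05
  stratum 2: (5200/21400)²·0.215·0.785/916 = 1.08791e-05
  stratum 3: (3600/21400)²·0.741·0.259/412 = 1.31825e-05
  stratum 4: (2400/21400)²·0.417·0.583/471 = 6.492e-06
  stratum 5: (5100/21400)²·0.395·0.605/632 = 2.14757e-05
V̂(p̂_st) = 7.30375e-05; SE = √V̂ = 0.0085462

p̂_st ≈ 0.4534, SE ≈ 0.00855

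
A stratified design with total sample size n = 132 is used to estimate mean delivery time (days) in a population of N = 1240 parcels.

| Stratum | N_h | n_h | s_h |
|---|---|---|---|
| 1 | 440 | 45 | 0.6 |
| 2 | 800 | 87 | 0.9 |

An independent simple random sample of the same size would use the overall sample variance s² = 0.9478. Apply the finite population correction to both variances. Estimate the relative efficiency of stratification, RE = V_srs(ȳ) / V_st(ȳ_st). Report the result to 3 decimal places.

RE ≈ 1.472

V̂(ȳ_st) = Σ W_h² (1 − n_h/N_h) s_h²/n_h, with W_h = N_h/N and N = 1240:
  stratum 1: (440/1240)²·(1 − 45/440)·0.6²/45 = 0.000904266
  stratum 2: (800/1240)²·(1 − 87/800)·0.9²/87 = 0.00345384
V_st = 0.0043581
V_srs = (1 − 132/1240)·0.9478/132 = 0.00641595
Relative efficiency = V_srs / V_st = 0.00641595/0.0043581 = 1.4722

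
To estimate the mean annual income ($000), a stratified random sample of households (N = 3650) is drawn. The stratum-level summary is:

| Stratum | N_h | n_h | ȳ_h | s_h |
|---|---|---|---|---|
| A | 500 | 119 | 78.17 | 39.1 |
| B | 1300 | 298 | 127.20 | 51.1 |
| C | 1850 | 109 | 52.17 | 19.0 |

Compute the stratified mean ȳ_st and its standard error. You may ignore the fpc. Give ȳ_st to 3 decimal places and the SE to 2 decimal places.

ȳ_st = Σ W_h ȳ_h = (500·78.17 + 1300·127.20 + 1850·52.17)/3650 = 82.45466
V̂(ȳ_st) = Σ W_h² s_h²/n_h, with W_h = N_h/N and N = 3650:
  stratum A: (500/3650)²·39.1²/119 = 0.24108
  stratum B: (1300/3650)²·51.1²/298 = 1.11154
  stratum C: (1850/3650)²·19.0²/109 = 0.850821
V̂(ȳ_st) = 2.20344
SE(ȳ_st) = √2.20344 = 1.4844

ȳ_st ≈ 82.455, SE ≈ 1.48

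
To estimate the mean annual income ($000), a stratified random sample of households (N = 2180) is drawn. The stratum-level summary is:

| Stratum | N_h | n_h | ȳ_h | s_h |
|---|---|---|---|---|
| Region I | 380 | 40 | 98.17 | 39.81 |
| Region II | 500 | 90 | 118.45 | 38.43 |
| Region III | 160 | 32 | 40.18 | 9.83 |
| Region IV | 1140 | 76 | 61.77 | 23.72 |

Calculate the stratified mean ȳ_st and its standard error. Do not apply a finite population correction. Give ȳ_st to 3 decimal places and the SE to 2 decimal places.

ȳ_st = Σ W_h ȳ_h = (380·98.17 + 500·118.45 + 160·40.18 + 1140·61.77)/2180 = 79.53037
V̂(ȳ_st) = Σ W_h² s_h²/n_h, with W_h = N_h/N and N = 2180:
  stratum Region I: (380/2180)²·39.81²/40 = 1.20387
  stratum Region II: (500/2180)²·38.43²/90 = 0.863228
  stratum Region III: (160/2180)²·9.83²/32 = 0.0162661
  stratum Region IV: (1140/2180)²·23.72²/76 = 2.02448
V̂(ȳ_st) = 4.10784
SE(ȳ_st) = √4.10784 = 2.02678

ȳ_st ≈ 79.530, SE ≈ 2.03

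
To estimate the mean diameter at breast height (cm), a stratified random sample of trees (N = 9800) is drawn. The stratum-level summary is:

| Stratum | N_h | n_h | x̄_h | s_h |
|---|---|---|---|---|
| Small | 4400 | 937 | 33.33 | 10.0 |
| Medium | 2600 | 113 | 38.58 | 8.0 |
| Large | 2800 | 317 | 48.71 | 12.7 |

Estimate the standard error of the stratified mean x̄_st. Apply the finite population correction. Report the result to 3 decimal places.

V̂(x̄_st) = Σ W_h² (1 − n_h/N_h) s_h²/n_h, with W_h = N_h/N and N = 9800:
  stratum Small: (4400/9800)²·(1 − 937/4400)·10.0²/937 = 0.0169322
  stratum Medium: (2600/9800)²·(1 − 113/2600)·8.0²/113 = 0.0381328
  stratum Large: (2800/9800)²·(1 − 317/2800)·12.7²/317 = 0.0368325
V̂(x̄_st) = 0.0918974
SE(x̄_st) = √0.0918974 = 0.303146

SE(x̄_st) ≈ 0.303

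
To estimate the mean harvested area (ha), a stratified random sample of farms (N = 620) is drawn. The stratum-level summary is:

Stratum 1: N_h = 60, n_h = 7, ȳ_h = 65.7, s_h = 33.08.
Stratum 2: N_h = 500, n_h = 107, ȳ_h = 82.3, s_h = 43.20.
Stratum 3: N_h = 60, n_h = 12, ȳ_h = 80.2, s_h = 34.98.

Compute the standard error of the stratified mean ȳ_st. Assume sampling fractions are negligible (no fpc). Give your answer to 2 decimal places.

SE(ȳ_st) ≈ 3.71

V̂(ȳ_st) = Σ W_h² s_h²/n_h, with W_h = N_h/N and N = 620:
  stratum 1: (60/620)²·33.08²/7 = 1.46404
  stratum 2: (500/620)²·43.20²/107 = 11.3433
  stratum 3: (60/620)²·34.98²/12 = 0.954943
V̂(ȳ_st) = 13.7623
SE(ȳ_st) = √13.7623 = 3.70976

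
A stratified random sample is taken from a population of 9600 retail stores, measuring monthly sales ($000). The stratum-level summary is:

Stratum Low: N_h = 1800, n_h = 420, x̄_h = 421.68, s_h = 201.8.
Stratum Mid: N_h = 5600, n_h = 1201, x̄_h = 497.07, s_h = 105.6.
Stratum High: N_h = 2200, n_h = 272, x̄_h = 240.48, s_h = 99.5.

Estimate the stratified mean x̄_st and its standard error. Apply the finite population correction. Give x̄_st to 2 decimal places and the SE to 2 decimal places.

x̄_st ≈ 424.13, SE ≈ 2.60

x̄_st = Σ W_h x̄_h = (1800·421.68 + 5600·497.07 + 2200·240.48)/9600 = 424.13250
V̂(x̄_st) = Σ W_h² (1 − n_h/N_h) s_h²/n_h, with W_h = N_h/N and N = 9600:
  stratum Low: (1800/9600)²·(1 − 420/1800)·201.8²/420 = 2.61338
  stratum Mid: (5600/9600)²·(1 − 1201/5600)·105.6²/1201 = 2.4819
  stratum High: (2200/9600)²·(1 − 272/2200)·99.5²/272 = 1.67519
V̂(x̄_st) = 6.77047
SE(x̄_st) = √6.77047 = 2.60201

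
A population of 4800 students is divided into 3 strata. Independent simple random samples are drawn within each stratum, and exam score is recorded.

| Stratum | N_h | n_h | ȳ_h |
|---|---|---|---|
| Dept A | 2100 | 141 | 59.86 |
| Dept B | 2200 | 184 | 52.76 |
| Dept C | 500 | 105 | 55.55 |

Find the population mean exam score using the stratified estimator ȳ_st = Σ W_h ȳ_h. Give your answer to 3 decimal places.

ȳ_st ≈ 56.157

N = Σ N_h = 4800. Stratum weights W_h = N_h/N.
ȳ_st = (2100·59.86 + 2200·52.76 + 500·55.55) / 4800 = 56.15687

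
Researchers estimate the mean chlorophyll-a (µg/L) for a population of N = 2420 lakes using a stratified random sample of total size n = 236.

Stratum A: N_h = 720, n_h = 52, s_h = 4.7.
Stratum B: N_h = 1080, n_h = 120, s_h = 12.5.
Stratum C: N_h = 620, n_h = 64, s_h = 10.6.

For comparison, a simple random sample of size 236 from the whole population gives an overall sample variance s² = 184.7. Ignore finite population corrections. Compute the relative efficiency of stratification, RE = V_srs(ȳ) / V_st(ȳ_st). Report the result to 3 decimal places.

RE ≈ 1.899

V̂(ȳ_st) = Σ W_h² s_h²/n_h, with W_h = N_h/N and N = 2420:
  stratum A: (720/2420)²·4.7²/52 = 0.0376034
  stratum B: (1080/2420)²·12.5²/120 = 0.259332
  stratum C: (620/2420)²·10.6²/64 = 0.115235
V_st = 0.41217
V_srs = s²/n = 184.7/236 = 0.782627
Relative efficiency = V_srs / V_st = 0.782627/0.41217 = 1.8988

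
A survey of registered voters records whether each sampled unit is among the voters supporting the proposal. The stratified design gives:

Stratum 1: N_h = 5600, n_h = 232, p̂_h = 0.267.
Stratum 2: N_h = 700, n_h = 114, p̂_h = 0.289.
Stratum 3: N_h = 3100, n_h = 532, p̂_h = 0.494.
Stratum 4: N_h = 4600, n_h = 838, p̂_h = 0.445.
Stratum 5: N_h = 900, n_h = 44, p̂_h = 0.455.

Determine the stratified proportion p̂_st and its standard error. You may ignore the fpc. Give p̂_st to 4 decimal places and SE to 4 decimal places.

p̂_st ≈ 0.3816, SE ≈ 0.0139

N = 14900; stratum weights W_h = N_h/N.
p̂_st = Σ W_h p̂_h = (5600·0.267 + 700·0.289 + 3100·0.494 + 4600·0.445 + 900·0.455)/14900 = 0.38157
V̂(p̂_st) = Σ W_h² p̂_h(1−p̂_h)/(n_h−1):
  stratum 1: (5600/14900)²·0.267·0.733/231 = 0.000119676
  stratum 2: (700/14900)²·0.289·0.711/113 = 4.0134e-06
  stratum 3: (3100/14900)²·0.494·0.506/531 = 2.03767e-05
  stratum 4: (4600/14900)²·0.445·0.555/837 = 2.81236e-05
  stratum 5: (900/14900)²·0.455·0.545/43 = 2.10403e-05
V̂(p̂_st) = 0.00019323; SE = √V̂ = 0.0139007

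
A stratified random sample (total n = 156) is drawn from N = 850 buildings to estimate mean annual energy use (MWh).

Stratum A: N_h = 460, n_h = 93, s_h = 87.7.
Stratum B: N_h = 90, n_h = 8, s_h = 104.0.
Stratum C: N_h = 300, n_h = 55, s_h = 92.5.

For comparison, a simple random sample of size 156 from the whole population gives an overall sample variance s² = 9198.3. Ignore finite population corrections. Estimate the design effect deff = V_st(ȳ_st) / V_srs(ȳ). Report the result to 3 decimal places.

V̂(ȳ_st) = Σ W_h² s_h²/n_h, with W_h = N_h/N and N = 850:
  stratum A: (460/850)²·87.7²/93 = 24.2211
  stratum B: (90/850)²·104.0²/8 = 15.1574
  stratum C: (300/850)²·92.5²/55 = 19.3787
V_st = 58.7572
V_srs = s²/n = 9198.3/156 = 58.9635
deff = V_st / V_srs = 58.7572/58.9635 = 0.9965

deff ≈ 0.997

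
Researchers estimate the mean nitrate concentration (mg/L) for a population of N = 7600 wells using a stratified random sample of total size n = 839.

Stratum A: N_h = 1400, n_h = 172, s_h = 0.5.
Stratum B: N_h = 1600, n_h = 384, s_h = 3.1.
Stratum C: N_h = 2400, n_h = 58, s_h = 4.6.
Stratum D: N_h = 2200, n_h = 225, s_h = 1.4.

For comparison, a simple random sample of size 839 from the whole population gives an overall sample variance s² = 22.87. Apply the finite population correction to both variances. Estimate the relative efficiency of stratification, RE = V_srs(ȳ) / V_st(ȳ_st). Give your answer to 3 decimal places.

RE ≈ 0.655

V̂(ȳ_st) = Σ W_h² (1 − n_h/N_h) s_h²/n_h, with W_h = N_h/N and N = 7600:
  stratum A: (1400/7600)²·(1 − 172/1400)·0.5²/172 = 4.32624e-05
  stratum B: (1600/7600)²·(1 − 384/1600)·3.1²/384 = 0.000842982
  stratum C: (2400/7600)²·(1 − 58/2400)·4.6²/58 = 0.0355025
  stratum D: (2200/7600)²·(1 − 225/2200)·1.4²/225 = 0.000655294
V_st = 0.037044
V_srs = (1 − 839/7600)·22.87/839 = 0.0242494
Relative efficiency = V_srs / V_st = 0.0242494/0.037044 = 0.6546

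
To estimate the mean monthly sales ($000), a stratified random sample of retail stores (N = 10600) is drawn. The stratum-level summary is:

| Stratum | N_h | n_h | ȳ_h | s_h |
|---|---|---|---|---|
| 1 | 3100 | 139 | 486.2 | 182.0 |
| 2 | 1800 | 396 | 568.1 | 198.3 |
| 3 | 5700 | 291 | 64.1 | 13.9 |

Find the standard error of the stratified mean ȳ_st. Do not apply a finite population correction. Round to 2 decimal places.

SE(ȳ_st) ≈ 4.84

V̂(ȳ_st) = Σ W_h² s_h²/n_h, with W_h = N_h/N and N = 10600:
  stratum 1: (3100/10600)²·182.0²/139 = 20.3817
  stratum 2: (1800/10600)²·198.3²/396 = 2.86341
  stratum 3: (5700/10600)²·13.9²/291 = 0.191988
V̂(ȳ_st) = 23.4371
SE(ȳ_st) = √23.4371 = 4.84118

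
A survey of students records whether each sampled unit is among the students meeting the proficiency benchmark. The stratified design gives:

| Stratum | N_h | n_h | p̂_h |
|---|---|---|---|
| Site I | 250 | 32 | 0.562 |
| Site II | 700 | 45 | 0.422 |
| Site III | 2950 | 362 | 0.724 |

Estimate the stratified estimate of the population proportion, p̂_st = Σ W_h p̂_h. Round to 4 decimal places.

N = 3900; stratum weights W_h = N_h/N.
p̂_st = Σ W_h p̂_h = (250·0.562 + 700·0.422 + 2950·0.724)/3900 = 0.65941

p̂_st ≈ 0.6594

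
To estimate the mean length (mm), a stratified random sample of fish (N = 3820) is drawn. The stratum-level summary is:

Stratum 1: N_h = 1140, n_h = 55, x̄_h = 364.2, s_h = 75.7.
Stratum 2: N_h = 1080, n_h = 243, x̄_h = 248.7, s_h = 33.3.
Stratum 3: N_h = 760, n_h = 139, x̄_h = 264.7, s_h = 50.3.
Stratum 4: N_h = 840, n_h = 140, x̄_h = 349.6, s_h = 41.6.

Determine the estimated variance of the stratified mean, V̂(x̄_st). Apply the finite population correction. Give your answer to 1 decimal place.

V̂(x̄_st) ≈ 10.2

V̂(x̄_st) = Σ W_h² (1 − n_h/N_h) s_h²/n_h, with W_h = N_h/N and N = 3820:
  stratum 1: (1140/3820)²·(1 − 55/1140)·75.7²/55 = 8.83155
  stratum 2: (1080/3820)²·(1 − 243/1080)·33.3²/243 = 0.282686
  stratum 3: (760/3820)²·(1 − 139/760)·50.3²/139 = 0.588708
  stratum 4: (840/3820)²·(1 − 140/840)·41.6²/140 = 0.498092
V̂(x̄_st) = 10.201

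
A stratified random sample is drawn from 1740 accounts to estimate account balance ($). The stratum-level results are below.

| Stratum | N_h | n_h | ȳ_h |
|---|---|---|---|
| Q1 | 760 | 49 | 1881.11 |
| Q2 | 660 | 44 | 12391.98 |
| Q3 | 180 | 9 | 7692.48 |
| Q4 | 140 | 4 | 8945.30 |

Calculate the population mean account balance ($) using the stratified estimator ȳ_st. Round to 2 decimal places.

ȳ_st ≈ 7037.55

N = Σ N_h = 1740. Stratum weights W_h = N_h/N.
ȳ_st = (760·1881.11 + 660·12391.98 + 180·7692.48 + 140·8945.30) / 1740 = 7037.5510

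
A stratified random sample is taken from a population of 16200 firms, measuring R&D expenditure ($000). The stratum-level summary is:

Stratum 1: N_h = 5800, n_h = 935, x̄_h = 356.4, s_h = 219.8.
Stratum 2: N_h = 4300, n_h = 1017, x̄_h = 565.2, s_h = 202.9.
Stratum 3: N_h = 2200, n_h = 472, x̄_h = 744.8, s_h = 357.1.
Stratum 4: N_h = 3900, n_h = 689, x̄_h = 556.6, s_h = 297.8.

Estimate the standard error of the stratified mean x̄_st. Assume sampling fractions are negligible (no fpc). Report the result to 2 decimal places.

V̂(x̄_st) = Σ W_h² s_h²/n_h, with W_h = N_h/N and N = 16200:
  stratum 1: (5800/16200)²·219.8²/935 = 6.62323
  stratum 2: (4300/16200)²·202.9²/1017 = 2.852
  stratum 3: (2200/16200)²·357.1²/472 = 4.98257
  stratum 4: (3900/16200)²·297.8²/689 = 7.45984
V̂(x̄_st) = 21.9176
SE(x̄_st) = √21.9176 = 4.68163

SE(x̄_st) ≈ 4.68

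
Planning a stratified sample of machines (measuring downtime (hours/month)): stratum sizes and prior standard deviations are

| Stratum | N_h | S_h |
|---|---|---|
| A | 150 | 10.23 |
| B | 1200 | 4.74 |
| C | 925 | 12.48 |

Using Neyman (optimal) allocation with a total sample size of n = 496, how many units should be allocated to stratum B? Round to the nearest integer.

Neyman allocation: n_h = n · N_h S_h / Σ N_i S_i, with n = 496.
  stratum A: N_h·S_h = 150·10.23 = 1534.50
  stratum B: N_h·S_h = 1200·4.74 = 5688.00
  stratum C: N_h·S_h = 925·12.48 = 11544.00
Σ N_h S_h = 18766.50
n for stratum B = 496·5688.00/18766.50 = 150.334 → 150

150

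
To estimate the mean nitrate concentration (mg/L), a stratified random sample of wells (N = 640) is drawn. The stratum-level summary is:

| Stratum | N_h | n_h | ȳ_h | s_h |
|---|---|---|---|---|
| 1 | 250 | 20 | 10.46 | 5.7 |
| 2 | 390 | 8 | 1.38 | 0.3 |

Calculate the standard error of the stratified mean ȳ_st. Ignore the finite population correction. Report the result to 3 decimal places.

V̂(ȳ_st) = Σ W_h² s_h²/n_h, with W_h = N_h/N and N = 640:
  stratum 1: (250/640)²·5.7²/20 = 0.247879
  stratum 2: (390/640)²·0.3²/8 = 0.00417755
V̂(ȳ_st) = 0.252057
SE(ȳ_st) = √0.252057 = 0.502052

SE(ȳ_st) ≈ 0.502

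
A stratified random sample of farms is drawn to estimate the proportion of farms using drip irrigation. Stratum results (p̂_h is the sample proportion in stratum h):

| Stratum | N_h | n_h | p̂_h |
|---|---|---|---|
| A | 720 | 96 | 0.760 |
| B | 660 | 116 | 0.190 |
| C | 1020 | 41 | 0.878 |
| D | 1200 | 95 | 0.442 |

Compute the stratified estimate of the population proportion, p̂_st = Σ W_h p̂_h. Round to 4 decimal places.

N = 3600; stratum weights W_h = N_h/N.
p̂_st = Σ W_h p̂_h = (720·0.760 + 660·0.190 + 1020·0.878 + 1200·0.442)/3600 = 0.58293

p̂_st ≈ 0.5829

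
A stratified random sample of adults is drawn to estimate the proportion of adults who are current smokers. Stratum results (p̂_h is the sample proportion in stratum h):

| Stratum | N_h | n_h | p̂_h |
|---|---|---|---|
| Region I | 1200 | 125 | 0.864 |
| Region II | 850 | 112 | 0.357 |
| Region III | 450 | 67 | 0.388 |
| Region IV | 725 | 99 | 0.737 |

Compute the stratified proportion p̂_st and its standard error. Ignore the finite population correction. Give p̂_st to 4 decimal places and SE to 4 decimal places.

p̂_st ≈ 0.6354, SE ≈ 0.0211

N = 3225; stratum weights W_h = N_h/N.
p̂_st = Σ W_h p̂_h = (1200·0.864 + 850·0.357 + 450·0.388 + 725·0.737)/3225 = 0.63540
V̂(p̂_st) = Σ W_h² p̂_h(1−p̂_h)/(n_h−1):
  stratum Region I: (1200/3225)²·0.864·0.136/124 = 0.0001312
  stratum Region II: (850/3225)²·0.357·0.643/111 = 0.00014366
  stratum Region III: (450/3225)²·0.388·0.612/66 = 7.00495e-05
  stratum Region IV: (725/3225)²·0.737·0.263/98 = 9.99571e-05
V̂(p̂_st) = 0.000444866; SE = √V̂ = 0.0210919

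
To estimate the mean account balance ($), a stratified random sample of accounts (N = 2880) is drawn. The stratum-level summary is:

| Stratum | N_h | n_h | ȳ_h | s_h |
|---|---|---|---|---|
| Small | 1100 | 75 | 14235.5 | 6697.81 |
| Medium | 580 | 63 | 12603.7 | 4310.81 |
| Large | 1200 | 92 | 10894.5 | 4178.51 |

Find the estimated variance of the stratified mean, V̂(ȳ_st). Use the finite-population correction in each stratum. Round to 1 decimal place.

V̂(ȳ_st) = Σ W_h² (1 − n_h/N_h) s_h²/n_h, with W_h = N_h/N and N = 2880:
  stratum Small: (1100/2880)²·(1 − 75/1100)·6697.81²/75 = 81308.5
  stratum Medium: (580/2880)²·(1 − 63/580)·4310.81²/63 = 10663.8
  stratum Large: (1200/2880)²·(1 − 92/1200)·4178.51²/92 = 30422.2
V̂(ȳ_st) = 122395

V̂(ȳ_st) ≈ 122394.5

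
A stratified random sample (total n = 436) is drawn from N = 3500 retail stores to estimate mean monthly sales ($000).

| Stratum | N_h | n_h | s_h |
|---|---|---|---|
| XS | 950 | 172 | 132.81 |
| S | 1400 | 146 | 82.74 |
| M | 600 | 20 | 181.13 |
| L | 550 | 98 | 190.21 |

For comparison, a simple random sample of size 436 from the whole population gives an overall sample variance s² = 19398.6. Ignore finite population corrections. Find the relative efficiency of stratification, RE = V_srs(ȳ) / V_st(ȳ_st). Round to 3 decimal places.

RE ≈ 0.615

V̂(ȳ_st) = Σ W_h² s_h²/n_h, with W_h = N_h/N and N = 3500:
  stratum XS: (950/3500)²·132.81²/172 = 7.55517
  stratum S: (1400/3500)²·82.74²/146 = 7.50236
  stratum M: (600/3500)²·181.13²/20 = 48.2078
  stratum L: (550/3500)²·190.21²/98 = 9.11654
V_st = 72.3819
V_srs = s²/n = 19398.6/436 = 44.4922
Relative efficiency = V_srs / V_st = 44.4922/72.3819 = 0.6147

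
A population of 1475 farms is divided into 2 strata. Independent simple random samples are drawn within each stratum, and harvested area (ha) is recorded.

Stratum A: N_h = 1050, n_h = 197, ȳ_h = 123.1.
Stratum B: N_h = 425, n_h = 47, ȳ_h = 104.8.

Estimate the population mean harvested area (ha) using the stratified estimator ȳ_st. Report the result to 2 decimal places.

N = Σ N_h = 1475. Stratum weights W_h = N_h/N.
ȳ_st = (1050·123.1 + 425·104.8) / 1475 = 117.8271

ȳ_st ≈ 117.83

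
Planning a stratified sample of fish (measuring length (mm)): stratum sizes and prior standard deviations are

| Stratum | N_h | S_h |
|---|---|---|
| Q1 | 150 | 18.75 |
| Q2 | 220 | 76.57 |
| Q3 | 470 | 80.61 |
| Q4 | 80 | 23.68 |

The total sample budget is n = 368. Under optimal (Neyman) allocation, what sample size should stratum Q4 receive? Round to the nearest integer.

Neyman allocation: n_h = n · N_h S_h / Σ N_i S_i, with n = 368.
  stratum Q1: N_h·S_h = 150·18.75 = 2812.50
  stratum Q2: N_h·S_h = 220·76.57 = 16845.40
  stratum Q3: N_h·S_h = 470·80.61 = 37886.70
  stratum Q4: N_h·S_h = 80·23.68 = 1894.40
Σ N_h S_h = 59439.00
n for stratum Q4 = 368·1894.40/59439.00 = 11.729 → 12

12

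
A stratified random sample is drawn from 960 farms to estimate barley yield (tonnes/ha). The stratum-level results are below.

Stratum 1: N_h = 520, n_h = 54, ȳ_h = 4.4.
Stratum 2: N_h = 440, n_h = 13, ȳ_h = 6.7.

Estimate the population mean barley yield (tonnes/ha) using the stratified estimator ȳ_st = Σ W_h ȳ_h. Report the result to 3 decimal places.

ȳ_st ≈ 5.454

N = Σ N_h = 960. Stratum weights W_h = N_h/N.
ȳ_st = (520·4.4 + 440·6.7) / 960 = 5.45417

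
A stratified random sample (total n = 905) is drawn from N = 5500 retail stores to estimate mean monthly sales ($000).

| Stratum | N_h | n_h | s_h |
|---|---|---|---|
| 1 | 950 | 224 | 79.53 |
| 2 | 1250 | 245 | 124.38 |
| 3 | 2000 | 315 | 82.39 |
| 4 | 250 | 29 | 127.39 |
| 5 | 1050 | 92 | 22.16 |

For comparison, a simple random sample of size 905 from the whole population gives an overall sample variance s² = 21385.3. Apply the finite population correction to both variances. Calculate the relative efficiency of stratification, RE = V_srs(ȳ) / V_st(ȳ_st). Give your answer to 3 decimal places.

V̂(ȳ_st) = Σ W_h² (1 − n_h/N_h) s_h²/n_h, with W_h = N_h/N and N = 5500:
  stratum 1: (950/5500)²·(1 − 224/950)·79.53²/224 = 0.643797
  stratum 2: (1250/5500)²·(1 − 245/1250)·124.38²/245 = 2.62232
  stratum 3: (2000/5500)²·(1 − 315/2000)·82.39²/315 = 2.40073
  stratum 4: (250/5500)²·(1 − 29/250)·127.39²/29 = 1.02207
  stratum 5: (1050/5500)²·(1 − 92/1050)·22.16²/92 = 0.177493
V_st = 6.86641
V_srs = (1 − 905/5500)·21385.3/905 = 19.7419
Relative efficiency = V_srs / V_st = 19.7419/6.86641 = 2.8751

RE ≈ 2.875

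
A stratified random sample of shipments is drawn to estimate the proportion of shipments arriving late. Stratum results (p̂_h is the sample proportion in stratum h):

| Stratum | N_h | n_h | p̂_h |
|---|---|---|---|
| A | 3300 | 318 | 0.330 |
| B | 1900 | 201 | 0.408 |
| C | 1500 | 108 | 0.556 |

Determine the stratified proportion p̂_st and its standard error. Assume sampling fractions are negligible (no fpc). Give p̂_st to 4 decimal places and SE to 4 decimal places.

p̂_st ≈ 0.4027, SE ≈ 0.0195

N = 6700; stratum weights W_h = N_h/N.
p̂_st = Σ W_h p̂_h = (3300·0.330 + 1900·0.408 + 1500·0.556)/6700 = 0.40272
V̂(p̂_st) = Σ W_h² p̂_h(1−p̂_h)/(n_h−1):
  stratum A: (3300/6700)²·0.330·0.670/317 = 0.000169203
  stratum B: (1900/6700)²·0.408·0.592/200 = 9.71202e-05
  stratum C: (1500/6700)²·0.556·0.444/107 = 0.00011564
V̂(p̂_st) = 0.000381963; SE = √V̂ = 0.0195439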